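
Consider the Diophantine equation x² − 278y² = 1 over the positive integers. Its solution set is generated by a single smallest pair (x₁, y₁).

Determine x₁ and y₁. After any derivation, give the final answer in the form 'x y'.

2501 150

√278 = [16; 1,2,16,2,1,32, …], period ℓ=6 (even) → k=5
a_0=16:  p_0=16·1+0=16,  q_0=16·0+1=1
…
a_4=2:  p_4=2·817+50=1684,  q_4=2·49+3=101
a_5=1:  p_5=1·1684+817=2501,  q_5=1·101+49=150
(x₁, y₁) = (2501, 150);  2501² − 278·150² = 1 ✓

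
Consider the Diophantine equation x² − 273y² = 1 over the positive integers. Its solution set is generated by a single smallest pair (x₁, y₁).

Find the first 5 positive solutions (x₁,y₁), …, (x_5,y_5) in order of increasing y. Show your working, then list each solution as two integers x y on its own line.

√273 = [16; 1,1,10,1,1,32, …], period ℓ=6 (even) → k=5
i=0: a=16 ⇒ p=16, q=1
…
i=2: a=1 ⇒ p=33, q=2
…
i=4: a=1 ⇒ p=380, q=23
i=5: a=1 ⇒ p=727, q=44
→ (727, 44).  Check: 727²=528529, 273·44²=528528, difference 1.
(727+44√273)^2 = 1057057 + 63976√273
(727+44√273)^3 = 1536960151 + 93021060√273
(727+44√273)^4 = 2234739002497 + 135252557264√273
(727+44√273)^5 = 3249308972670487 + 196657125240796√273

727 44
1057057 63976
1536960151 93021060
2234739002497 135252557264
3249308972670487 196657125240796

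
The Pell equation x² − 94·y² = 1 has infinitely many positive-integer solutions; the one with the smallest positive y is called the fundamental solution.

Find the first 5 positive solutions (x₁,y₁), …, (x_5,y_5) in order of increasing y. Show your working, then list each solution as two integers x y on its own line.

2143295 221064
9187426914049 947610731760
39382732335491159615 4062018686654877336
168817626601983862467148801 17412208682026983028992480
723651950015758622280719887718975 74638999614285983163562219965864

√94 → a₀=9, period (1,2,3,1,1,…,2,1,18); ℓ=16 even so k=15
step 0: (9, 1)  from 9·(1,0) + (0,1)
step 1: (10, 1)  from 1·(9,1) + (1,0)
step 2: (29, 3)  from 2·(10,1) + (9,1)
step 3: (97, 10)  from 3·(29,3) + (10,1)
step 4: (126, 13)  from 1·(97,10) + (29,3)
…
step 6: (1241, 128)  from 5·(223,23) + (126,13)
step 7: (1464, 151)  from 1·(1241,128) + (223,23)
step 8: (12953, 1336)  from 8·(1464,151) + (1241,128)
…
step 10: (85038, 8771)  from 5·(14417,1487) + (12953,1336)
step 11: (99455, 10258)  from 1·(85038,8771) + (14417,1487)
…
step 13: (652934, 67345)  from 3·(184493,19029) + (99455,10258)
step 14: (1490361, 153719)  from 2·(652934,67345) + (184493,19029)
step 15: (2143295, 221064)  from 1·(1490361,153719) + (652934,67345)
(x₁, y₁) = (2143295, 221064);  2143295² − 94·221064² = 1 ✓
n=2: (2143295,221064)∘(2143295,221064) = (2143295·2143295+94·221064·221064, 2143295·221064+221064·2143295) = (9187426914049,947610731760)
n=3: (9187426914049,947610731760)∘(2143295,221064) = (2143295·9187426914049+94·221064·947610731760, 2143295·947610731760+221064·9187426914049) = (39382732335491159615,4062018686654877336)
n=4: (39382732335491159615,4062018686654877336)∘(2143295,221064) = (2143295·39382732335491159615+94·221064·4062018686654877336, 2143295·4062018686654877336+221064·39382732335491159615) = (168817626601983862467148801,17412208682026983028992480)
n=5: (168817626601983862467148801,17412208682026983028992480)∘(2143295,221064) = (2143295·168817626601983862467148801+94·221064·17412208682026983028992480, 2143295·17412208682026983028992480+221064·168817626601983862467148801) = (723651950015758622280719887718975,74638999614285983163562219965864)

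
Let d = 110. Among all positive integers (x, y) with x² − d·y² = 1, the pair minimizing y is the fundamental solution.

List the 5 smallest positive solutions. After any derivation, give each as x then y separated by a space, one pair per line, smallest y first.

21 2
881 84
36981 3526
1552321 148008
65160501 6212810

√110 = [10; 2,20, …], period ℓ=2 (even) → k=1
i=0: a=10 ⇒ p=10, q=1
i=1: a=2 ⇒ p=21, q=2
→ (21, 2).  Check: 21²=441, 110·2²=440, difference 1.
(x_2, y_2) = (21·21 + 110·2·2, 21·2 + 2·21) = (881, 84)
(x_3, y_3) = (21·881 + 110·2·84, 21·84 + 2·881) = (36981, 3526)
(x_4, y_4) = (21·36981 + 110·2·3526, 21·3526 + 2·36981) = (1552321, 148008)
(x_5, y_5) = (21·1552321 + 110·2·148008, 21·148008 + 2·1552321) = (65160501, 6212810)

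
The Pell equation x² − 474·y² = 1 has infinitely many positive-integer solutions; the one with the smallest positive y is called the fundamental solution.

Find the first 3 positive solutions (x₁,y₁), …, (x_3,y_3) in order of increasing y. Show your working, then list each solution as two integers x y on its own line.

√474 → a₀=21, period (1,3,2,1,1,…,3,1,42); ℓ=14 even so k=13
k=0  a_k=21  p_k/q_k = 21/1
…
k=2  a_k=3  p_k/q_k = 87/4
…
k=5  a_k=1  p_k/q_k = 479/22
…
k=12  a_k=3  p_k/q_k = 149331/6859
k=13  a_k=1  p_k/q_k = 193549/8890
(x₁, y₁) = (193549, 8890);  193549² − 474·8890² = 1 ✓
(193549+8890√474)^2 = 74922430801 + 3441301220√474
(193549+8890√474)^3 = 29002323118011949 + 1332120819650670√474

193549 8890
74922430801 3441301220
29002323118011949 1332120819650670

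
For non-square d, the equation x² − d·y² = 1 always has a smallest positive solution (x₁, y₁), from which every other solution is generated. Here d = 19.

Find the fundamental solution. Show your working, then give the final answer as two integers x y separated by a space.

√19 = [4; 2,1,3,1,2,8, …], period ℓ=6 (even) → k=5
step 0: (4, 1)  from 4·(1,0) + (0,1)
step 1: (9, 2)  from 2·(4,1) + (1,0)
step 2: (13, 3)  from 1·(9,2) + (4,1)
…
step 4: (61, 14)  from 1·(48,11) + (13,3)
step 5: (170, 39)  from 2·(61,14) + (48,11)
(x₁, y₁) = (170, 39);  170² − 19·39² = 1 ✓

170 39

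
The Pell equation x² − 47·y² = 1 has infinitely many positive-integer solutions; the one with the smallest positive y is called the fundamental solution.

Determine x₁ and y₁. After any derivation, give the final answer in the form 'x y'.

48 7

√47 → a₀=6, period (1,5,1,12); ℓ=4 even so k=3
a_0=6:  p_0=6·1+0=6,  q_0=6·0+1=1
…
a_2=5:  p_2=5·7+6=41,  q_2=5·1+1=6
a_3=1:  p_3=1·41+7=48,  q_3=1·6+1=7
→ (48, 7).  Check: 48²=2304, 47·7²=2303, difference 1.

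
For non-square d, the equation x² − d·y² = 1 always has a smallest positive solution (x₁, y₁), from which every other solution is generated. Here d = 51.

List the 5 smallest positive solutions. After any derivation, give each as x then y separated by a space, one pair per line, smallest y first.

√51 → a₀=7, period (7,14); ℓ=2 even so k=1
i=0: a=7 ⇒ p=7, q=1
i=1: a=7 ⇒ p=50, q=7
fundamental: x₁=50, y₁=7  (since 2500 − 51·49 = 1)
(x_2, y_2) = (50·50 + 51·7·7, 50·7 + 7·50) = (4999, 700)
(x_3, y_3) = (50·4999 + 51·7·700, 50·700 + 7·4999) = (499850, 69993)
(x_4, y_4) = (50·499850 + 51·7·69993, 50·69993 + 7·499850) = (49980001, 6998600)
(x_5, y_5) = (50·49980001 + 51·7·6998600, 50·6998600 + 7·49980001) = (4997500250, 699790007)

50 7
4999 700
499850 69993
49980001 6998600
4997500250 699790007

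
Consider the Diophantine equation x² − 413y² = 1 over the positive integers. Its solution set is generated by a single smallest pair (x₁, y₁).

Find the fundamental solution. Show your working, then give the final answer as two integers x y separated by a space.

113399 5580

d=413: √d = [20; 3,9,1,4,1,9,3,40] (ℓ=8, even), read p_7/q_7
step 0: (20, 1)  from 20·(1,0) + (0,1)
…
step 6: (36560, 1799)  from 9·(3719,183) + (3089,152)
step 7: (113399, 5580)  from 3·(36560,1799) + (3719,183)
(x₁, y₁) = (113399, 5580);  113399² − 413·5580² = 1 ✓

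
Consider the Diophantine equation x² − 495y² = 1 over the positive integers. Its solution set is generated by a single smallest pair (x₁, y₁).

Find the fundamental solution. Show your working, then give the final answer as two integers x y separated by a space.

[22; 4,44] for √495; ℓ=2 ⇒ convergent index 1
i=0: a=22 ⇒ p=22, q=1
i=1: a=4 ⇒ p=89, q=4
→ (89, 4).  Check: 89²=7921, 495·4²=7920, difference 1.

89 4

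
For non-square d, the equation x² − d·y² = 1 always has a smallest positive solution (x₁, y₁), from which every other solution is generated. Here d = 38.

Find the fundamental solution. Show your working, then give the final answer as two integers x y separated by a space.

37 6

d=38: √d = [6; 6,12] (ℓ=2, even), read p_1/q_1
k=0  a_k=6  p_k/q_k = 6/1
k=1  a_k=6  p_k/q_k = 37/6
fundamental: x₁=37, y₁=6  (since 1369 − 38·36 = 1)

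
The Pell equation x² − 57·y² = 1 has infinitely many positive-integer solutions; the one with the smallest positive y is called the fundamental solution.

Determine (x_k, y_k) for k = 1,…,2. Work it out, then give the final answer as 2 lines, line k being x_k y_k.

√57 = [7; 1,1,4,1,1,14, …], period ℓ=6 (even) → k=5
step 0: (7, 1)  from 7·(1,0) + (0,1)
step 1: (8, 1)  from 1·(7,1) + (1,0)
step 2: (15, 2)  from 1·(8,1) + (7,1)
step 3: (68, 9)  from 4·(15,2) + (8,1)
step 4: (83, 11)  from 1·(68,9) + (15,2)
step 5: (151, 20)  from 1·(83,11) + (68,9)
→ (151, 20).  Check: 151²=22801, 57·20²=22800, difference 1.
k=2:  x_2 = 151·151+57·20·20 = 45601,  y_2 = 151·20+20·151 = 6040

151 20
45601 6040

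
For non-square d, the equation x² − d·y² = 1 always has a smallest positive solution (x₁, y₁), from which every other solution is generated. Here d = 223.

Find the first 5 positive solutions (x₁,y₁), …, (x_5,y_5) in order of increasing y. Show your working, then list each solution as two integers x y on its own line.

d=223: √d = [14; 1,13,1,28] (ℓ=4, even), read p_3/q_3
step 0: (14, 1)  from 14·(1,0) + (0,1)
…
step 2: (209, 14)  from 13·(15,1) + (14,1)
step 3: (224, 15)  from 1·(209,14) + (15,1)
(x₁, y₁) = (224, 15);  224² − 223·15² = 1 ✓
(x_2, y_2) = (224·224 + 223·15·15, 224·15 + 15·224) = (100351, 6720)
(x_3, y_3) = (224·100351 + 223·15·6720, 224·6720 + 15·100351) = (44957024, 3010545)
(x_4, y_4) = (224·44957024 + 223·15·3010545, 224·3010545 + 15·44957024) = (20140646401, 1348717440)
(x_5, y_5) = (224·20140646401 + 223·15·1348717440, 224·1348717440 + 15·20140646401) = (9022964630624, 604222402575)

224 15
100351 6720
44957024 3010545
20140646401 1348717440
9022964630624 604222402575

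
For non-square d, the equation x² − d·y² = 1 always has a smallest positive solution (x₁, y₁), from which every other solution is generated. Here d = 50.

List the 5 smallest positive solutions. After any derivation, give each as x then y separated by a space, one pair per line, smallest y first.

99 14
19601 2772
3880899 548842
768398401 108667944
152139002499 21515704070

d=50: √d = [7; 14] (ℓ=1, odd), read p_1/q_1
step 0: (7, 1)  from 7·(1,0) + (0,1)
step 1: (99, 14)  from 14·(7,1) + (1,0)
(x₁, y₁) = (99, 14);  99² − 50·14² = 1 ✓
k=2:  x_2 = 99·99+50·14·14 = 19601,  y_2 = 99·14+14·99 = 2772
k=3:  x_3 = 99·19601+50·14·2772 = 3880899,  y_3 = 99·2772+14·19601 = 548842
k=4:  x_4 = 99·3880899+50·14·548842 = 768398401,  y_4 = 99·548842+14·3880899 = 108667944
k=5:  x_5 = 99·768398401+50·14·108667944 = 152139002499,  y_5 = 99·108667944+14·768398401 = 21515704070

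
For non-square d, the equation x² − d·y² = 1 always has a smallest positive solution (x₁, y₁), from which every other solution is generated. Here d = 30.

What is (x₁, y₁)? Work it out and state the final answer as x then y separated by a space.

11 2

√30 = [5; 2,10, …], period ℓ=2 (even) → k=1
k=0  a_k=5  p_k/q_k = 5/1
k=1  a_k=2  p_k/q_k = 11/2
→ (11, 2).  Check: 11²=121, 30·2²=120, difference 1.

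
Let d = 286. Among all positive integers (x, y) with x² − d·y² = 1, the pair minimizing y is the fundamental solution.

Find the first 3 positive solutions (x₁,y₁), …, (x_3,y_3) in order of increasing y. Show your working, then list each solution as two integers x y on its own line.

561835 33222
631317134449 37330564740
709392124465745995 41947235681362578

[16; 1,10,3,3,2,3,3,10,1,32] for √286; ℓ=10 ⇒ convergent index 9
step 0: (16, 1)  from 16·(1,0) + (0,1)
…
step 8: (512132, 30283)  from 10·(49703,2939) + (15102,893)
step 9: (561835, 33222)  from 1·(512132,30283) + (49703,2939)
(x₁, y₁) = (561835, 33222);  561835² − 286·33222² = 1 ✓
(561835+33222√286)^2 = 631317134449 + 37330564740√286
(561835+33222√286)^3 = 709392124465745995 + 41947235681362578√286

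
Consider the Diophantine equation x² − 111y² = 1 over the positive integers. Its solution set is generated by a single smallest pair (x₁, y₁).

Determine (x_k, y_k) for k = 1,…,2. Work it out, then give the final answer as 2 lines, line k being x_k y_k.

295 28
174049 16520

[10; 1,1,6,1,1,20] for √111; ℓ=6 ⇒ convergent index 5
i=0: a=10 ⇒ p=10, q=1
…
i=2: a=1 ⇒ p=21, q=2
i=3: a=6 ⇒ p=137, q=13
i=4: a=1 ⇒ p=158, q=15
i=5: a=1 ⇒ p=295, q=28
fundamental: x₁=295, y₁=28  (since 87025 − 111·784 = 1)
k=2:  x_2 = 295·295+111·28·28 = 174049,  y_2 = 295·28+28·295 = 16520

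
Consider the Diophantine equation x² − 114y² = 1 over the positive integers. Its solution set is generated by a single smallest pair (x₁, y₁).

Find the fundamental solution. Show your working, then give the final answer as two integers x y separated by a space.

√114 → a₀=10, period (1,2,10,2,1,20); ℓ=6 even so k=5
i=0: a=10 ⇒ p=10, q=1
…
i=2: a=2 ⇒ p=32, q=3
i=3: a=10 ⇒ p=331, q=31
i=4: a=2 ⇒ p=694, q=65
i=5: a=1 ⇒ p=1025, q=96
fundamental: x₁=1025, y₁=96  (since 1050625 − 114·9216 = 1)

1025 96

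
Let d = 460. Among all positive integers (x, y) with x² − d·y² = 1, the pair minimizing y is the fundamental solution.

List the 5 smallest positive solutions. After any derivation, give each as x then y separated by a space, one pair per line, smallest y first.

[21; 2,4,3,1,2,10,2,1,3,4,2,42] for √460; ℓ=12 ⇒ convergent index 11
step 0: (21, 1)  from 21·(1,0) + (0,1)
step 1: (43, 2)  from 2·(21,1) + (1,0)
step 2: (193, 9)  from 4·(43,2) + (21,1)
step 3: (622, 29)  from 3·(193,9) + (43,2)
step 4: (815, 38)  from 1·(622,29) + (193,9)
step 5: (2252, 105)  from 2·(815,38) + (622,29)
step 6: (23335, 1088)  from 10·(2252,105) + (815,38)
…
step 8: (72257, 3369)  from 1·(48922,2281) + (23335,1088)
step 9: (265693, 12388)  from 3·(72257,3369) + (48922,2281)
step 10: (1135029, 52921)  from 4·(265693,12388) + (72257,3369)
step 11: (2535751, 118230)  from 2·(1135029,52921) + (265693,12388)
→ (2535751, 118230).  Check: 2535751²=6430033134001, 460·118230²=6430033134000, difference 1.
k=2:  x_2 = 2535751·2535751+460·118230·118230 = 12860066268001,  y_2 = 2535751·118230+118230·2535751 = 599603681460
k=3:  x_3 = 2535751·12860066268001+460·118230·599603681460 = 65219851798297071751,  y_3 = 2535751·599603681460+118230·12860066268001 = 3040891269731634690
k=4:  x_4 = 2535751·65219851798297071751+460·118230·3040891269731634690 = 330762608834754335913072001,  y_4 = 2535751·3040891269731634690+118230·65219851798297071751 = 15421886156225925189922920
k=5:  x_5 = 2535751·330762608834754335913072001+460·118230·15421886156225925189922920 = 1677463232230609064240018182143751,  y_5 = 2535751·15421886156225925189922920+118230·330762608834754335913072001 = 78212126485069051161274736991150

2535751 118230
12860066268001 599603681460
65219851798297071751 3040891269731634690
330762608834754335913072001 15421886156225925189922920
1677463232230609064240018182143751 78212126485069051161274736991150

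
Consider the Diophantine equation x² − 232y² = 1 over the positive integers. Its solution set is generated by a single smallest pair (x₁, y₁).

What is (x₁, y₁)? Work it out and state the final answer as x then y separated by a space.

d=232: √d = [15; 4,3,7,3,4,30] (ℓ=6, even), read p_5/q_5
k=0  a_k=15  p_k/q_k = 15/1
k=1  a_k=4  p_k/q_k = 61/4
k=2  a_k=3  p_k/q_k = 198/13
…
k=4  a_k=3  p_k/q_k = 4539/298
k=5  a_k=4  p_k/q_k = 19603/1287
→ (19603, 1287).  Check: 19603²=384277609, 232·1287²=384277608, difference 1.

19603 1287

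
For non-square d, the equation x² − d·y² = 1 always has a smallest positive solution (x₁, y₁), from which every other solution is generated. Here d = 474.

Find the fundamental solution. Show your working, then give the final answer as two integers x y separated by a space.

d=474: √d = [21; 1,3,2,1,1,…,3,1,42] (ℓ=14, even), read p_13/q_13
step 0: (21, 1)  from 21·(1,0) + (0,1)
…
step 2: (87, 4)  from 3·(22,1) + (21,1)
step 3: (196, 9)  from 2·(87,4) + (22,1)
step 4: (283, 13)  from 1·(196,9) + (87,4)
step 5: (479, 22)  from 1·(283,13) + (196,9)
step 6: (762, 35)  from 1·(479,22) + (283,13)
step 7: (5051, 232)  from 6·(762,35) + (479,22)
step 8: (5813, 267)  from 1·(5051,232) + (762,35)
…
step 12: (149331, 6859)  from 3·(44218,2031) + (16677,766)
step 13: (193549, 8890)  from 1·(149331,6859) + (44218,2031)
fundamental: x₁=193549, y₁=8890  (since 37461215401 − 474·79032100 = 1)

193549 8890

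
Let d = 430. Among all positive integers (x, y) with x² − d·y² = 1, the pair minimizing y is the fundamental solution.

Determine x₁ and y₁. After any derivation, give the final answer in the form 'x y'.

2862251 138030

√430 = [20; 1,2,1,3,1,…,2,1,40, …], period ℓ=14 (even) → k=13
a_0=20:  p_0=20·1+0=20,  q_0=20·0+1=1
…
a_4=3:  p_4=3·83+62=311,  q_4=3·4+3=15
…
a_6=6:  p_6=6·394+311=2675,  q_6=6·19+15=129
a_7=8:  p_7=8·2675+394=21794,  q_7=8·129+19=1051
…
a_10=3:  p_10=3·155233+133439=599138,  q_10=3·7486+6435=28893
…
a_12=2:  p_12=2·754371+599138=2107880,  q_12=2·36379+28893=101651
a_13=1:  p_13=1·2107880+754371=2862251,  q_13=1·101651+36379=138030
fundamental: x₁=2862251, y₁=138030  (since 8192480787001 − 430·19052280900 = 1)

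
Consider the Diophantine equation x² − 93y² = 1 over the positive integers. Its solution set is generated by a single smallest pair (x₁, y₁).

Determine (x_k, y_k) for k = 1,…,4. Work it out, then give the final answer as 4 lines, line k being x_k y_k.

12151 1260
295293601 30620520
7176225079351 744139875780
174396621583094401 18084087230585040

[9; 1,1,1,4,6,4,1,1,1,18] for √93; ℓ=10 ⇒ convergent index 9
i=0: a=9 ⇒ p=9, q=1
…
i=2: a=1 ⇒ p=19, q=2
…
i=4: a=4 ⇒ p=135, q=14
…
i=8: a=1 ⇒ p=7821, q=811
i=9: a=1 ⇒ p=12151, q=1260
(x₁, y₁) = (12151, 1260);  12151² − 93·1260² = 1 ✓
(x_2, y_2) = (12151·12151 + 93·1260·1260, 12151·1260 + 1260·12151) = (295293601, 30620520)
(x_3, y_3) = (12151·295293601 + 93·1260·30620520, 12151·30620520 + 1260·295293601) = (7176225079351, 744139875780)
(x_4, y_4) = (12151·7176225079351 + 93·1260·744139875780, 12151·744139875780 + 1260·7176225079351) = (174396621583094401, 18084087230585040)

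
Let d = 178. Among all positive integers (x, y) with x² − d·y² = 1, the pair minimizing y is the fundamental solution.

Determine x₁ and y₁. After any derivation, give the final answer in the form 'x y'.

1601 120

√178 → a₀=13, period (2,1,12,1,2,26); ℓ=6 even so k=5
a_0=13:  p_0=13·1+0=13,  q_0=13·0+1=1
…
a_4=1:  p_4=1·507+40=547,  q_4=1·38+3=41
a_5=2:  p_5=2·547+507=1601,  q_5=2·41+38=120
fundamental: x₁=1601, y₁=120  (since 2563201 − 178·14400 = 1)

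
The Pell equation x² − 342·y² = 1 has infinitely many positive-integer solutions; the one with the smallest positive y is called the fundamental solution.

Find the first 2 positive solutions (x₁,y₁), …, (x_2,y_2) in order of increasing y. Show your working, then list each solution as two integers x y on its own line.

37 2
2737 148

√342 → a₀=18, period (2,36); ℓ=2 even so k=1
i=0: a=18 ⇒ p=18, q=1
i=1: a=2 ⇒ p=37, q=2
(x₁, y₁) = (37, 2);  37² − 342·2² = 1 ✓
(x_2, y_2) = (37·37 + 342·2·2, 37·2 + 2·37) = (2737, 148)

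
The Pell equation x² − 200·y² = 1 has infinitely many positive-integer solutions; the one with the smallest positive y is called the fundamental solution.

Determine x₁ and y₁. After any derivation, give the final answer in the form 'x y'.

d=200: √d = [14; 7,28] (ℓ=2, even), read p_1/q_1
a_0=14:  p_0=14·1+0=14,  q_0=14·0+1=1
a_1=7:  p_1=7·14+1=99,  q_1=7·1+0=7
→ (99, 7).  Check: 99²=9801, 200·7²=9800, difference 1.

99 7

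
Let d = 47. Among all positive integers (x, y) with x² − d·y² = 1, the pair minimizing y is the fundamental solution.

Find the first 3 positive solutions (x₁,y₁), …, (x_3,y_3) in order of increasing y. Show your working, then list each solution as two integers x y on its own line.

48 7
4607 672
442224 64505

d=47: √d = [6; 1,5,1,12] (ℓ=4, even), read p_3/q_3
k=0  a_k=6  p_k/q_k = 6/1
k=1  a_k=1  p_k/q_k = 7/1
k=2  a_k=5  p_k/q_k = 41/6
k=3  a_k=1  p_k/q_k = 48/7
fundamental: x₁=48, y₁=7  (since 2304 − 47·49 = 1)
k=2:  x_2 = 48·48+47·7·7 = 4607,  y_2 = 48·7+7·48 = 672
k=3:  x_3 = 48·4607+47·7·672 = 442224,  y_3 = 48·672+7·4607 = 64505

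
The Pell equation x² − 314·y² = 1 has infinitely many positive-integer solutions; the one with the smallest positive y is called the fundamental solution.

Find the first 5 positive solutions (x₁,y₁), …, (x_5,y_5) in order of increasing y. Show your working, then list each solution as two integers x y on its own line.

392499 22150
308110930001 17387705700
241866463828532499 13649314199066450
189864690372162243720001 10714684347621377411400
149043402212524750531884812499 8411005783500436710995110750

[17; 1,2,1,1,2,1,34] for √314; ℓ=7 ⇒ convergent index 13
a_0=17:  p_0=17·1+0=17,  q_0=17·0+1=1
…
a_7=34:  p_7=34·443+319=15381,  q_7=34·25+18=868
…
a_10=1:  p_10=1·47029+15824=62853,  q_10=1·2654+893=3547
…
a_12=2:  p_12=2·109882+62853=282617,  q_12=2·6201+3547=15949
a_13=1:  p_13=1·282617+109882=392499,  q_13=1·15949+6201=22150
fundamental: x₁=392499, y₁=22150  (since 154055465001 − 314·490622500 = 1)
n=2: (392499,22150)∘(392499,22150) = (392499·392499+314·22150·22150, 392499·22150+22150·392499) = (308110930001,17387705700)
n=3: (308110930001,17387705700)∘(392499,22150) = (392499·308110930001+314·22150·17387705700, 392499·17387705700+22150·308110930001) = (241866463828532499,13649314199066450)
n=4: (241866463828532499,13649314199066450)∘(392499,22150) = (392499·241866463828532499+314·22150·13649314199066450, 392499·13649314199066450+22150·241866463828532499) = (189864690372162243720001,10714684347621377411400)
n=5: (189864690372162243720001,10714684347621377411400)∘(392499,22150) = (392499·189864690372162243720001+314·22150·10714684347621377411400, 392499·10714684347621377411400+22150·189864690372162243720001) = (149043402212524750531884812499,8411005783500436710995110750)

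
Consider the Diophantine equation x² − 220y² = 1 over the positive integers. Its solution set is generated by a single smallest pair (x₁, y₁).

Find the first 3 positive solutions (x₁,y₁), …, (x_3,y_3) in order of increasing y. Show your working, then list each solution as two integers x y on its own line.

89 6
15841 1068
2819609 190098

d=220: √d = [14; 1,4,1,28] (ℓ=4, even), read p_3/q_3
k=0  a_k=14  p_k/q_k = 14/1
…
k=2  a_k=4  p_k/q_k = 74/5
k=3  a_k=1  p_k/q_k = 89/6
fundamental: x₁=89, y₁=6  (since 7921 − 220·36 = 1)
k=2:  x_2 = 89·89+220·6·6 = 15841,  y_2 = 89·6+6·89 = 1068
k=3:  x_3 = 89·15841+220·6·1068 = 2819609,  y_3 = 89·1068+6·15841 = 190098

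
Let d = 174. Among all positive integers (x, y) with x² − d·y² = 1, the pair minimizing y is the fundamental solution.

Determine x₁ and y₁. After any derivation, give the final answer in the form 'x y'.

1451 110

√174 = [13; 5,4,5,26, …], period ℓ=4 (even) → k=3
k=0  a_k=13  p_k/q_k = 13/1
k=1  a_k=5  p_k/q_k = 66/5
k=2  a_k=4  p_k/q_k = 277/21
k=3  a_k=5  p_k/q_k = 1451/110
fundamental: x₁=1451, y₁=110  (since 2105401 − 174·12100 = 1)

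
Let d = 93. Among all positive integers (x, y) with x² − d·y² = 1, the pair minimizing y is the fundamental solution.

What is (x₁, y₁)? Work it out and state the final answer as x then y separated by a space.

12151 1260

[9; 1,1,1,4,6,4,1,1,1,18] for √93; ℓ=10 ⇒ convergent index 9
step 0: (9, 1)  from 9·(1,0) + (0,1)
step 1: (10, 1)  from 1·(9,1) + (1,0)
…
step 3: (29, 3)  from 1·(19,2) + (10,1)
step 4: (135, 14)  from 4·(29,3) + (19,2)
step 5: (839, 87)  from 6·(135,14) + (29,3)
step 6: (3491, 362)  from 4·(839,87) + (135,14)
step 7: (4330, 449)  from 1·(3491,362) + (839,87)
step 8: (7821, 811)  from 1·(4330,449) + (3491,362)
step 9: (12151, 1260)  from 1·(7821,811) + (4330,449)
→ (12151, 1260).  Check: 12151²=147646801, 93·1260²=147646800, difference 1.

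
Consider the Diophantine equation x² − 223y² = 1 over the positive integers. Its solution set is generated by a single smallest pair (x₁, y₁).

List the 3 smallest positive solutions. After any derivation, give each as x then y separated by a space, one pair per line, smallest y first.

[14; 1,13,1,28] for √223; ℓ=4 ⇒ convergent index 3
i=0: a=14 ⇒ p=14, q=1
i=1: a=1 ⇒ p=15, q=1
i=2: a=13 ⇒ p=209, q=14
i=3: a=1 ⇒ p=224, q=15
→ (224, 15).  Check: 224²=50176, 223·15²=50175, difference 1.
n=2: (224,15)∘(224,15) = (224·224+223·15·15, 224·15+15·224) = (100351,6720)
n=3: (100351,6720)∘(224,15) = (224·100351+223·15·6720, 224·6720+15·100351) = (44957024,3010545)

224 15
100351 6720
44957024 3010545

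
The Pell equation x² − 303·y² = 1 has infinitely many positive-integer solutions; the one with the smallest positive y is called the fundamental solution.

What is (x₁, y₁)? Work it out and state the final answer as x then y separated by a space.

√303 = [17; 2,2,5,2,2,34, …], period ℓ=6 (even) → k=5
i=0: a=17 ⇒ p=17, q=1
i=1: a=2 ⇒ p=35, q=2
i=2: a=2 ⇒ p=87, q=5
…
i=4: a=2 ⇒ p=1027, q=59
i=5: a=2 ⇒ p=2524, q=145
(x₁, y₁) = (2524, 145);  2524² − 303·145² = 1 ✓

2524 145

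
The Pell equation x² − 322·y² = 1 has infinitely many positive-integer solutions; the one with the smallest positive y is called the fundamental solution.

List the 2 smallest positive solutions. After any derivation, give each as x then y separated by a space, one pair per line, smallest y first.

323 18
208657 11628

d=322: √d = [17; 1,16,1,34] (ℓ=4, even), read p_3/q_3
step 0: (17, 1)  from 17·(1,0) + (0,1)
…
step 2: (305, 17)  from 16·(18,1) + (17,1)
step 3: (323, 18)  from 1·(305,17) + (18,1)
→ (323, 18).  Check: 323²=104329, 322·18²=104328, difference 1.
(323+18√322)^2 = 208657 + 11628√322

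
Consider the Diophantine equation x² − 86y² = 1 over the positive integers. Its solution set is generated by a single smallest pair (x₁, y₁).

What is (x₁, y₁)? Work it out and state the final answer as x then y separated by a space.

10405 1122

[9; 3,1,1,1,8,1,1,1,3,18] for √86; ℓ=10 ⇒ convergent index 9
a_0=9:  p_0=9·1+0=9,  q_0=9·0+1=1
a_1=3:  p_1=3·9+1=28,  q_1=3·1+0=3
a_2=1:  p_2=1·28+9=37,  q_2=1·3+1=4
a_3=1:  p_3=1·37+28=65,  q_3=1·4+3=7
…
a_5=8:  p_5=8·102+65=881,  q_5=8·11+7=95
a_6=1:  p_6=1·881+102=983,  q_6=1·95+11=106
…
a_8=1:  p_8=1·1864+983=2847,  q_8=1·201+106=307
a_9=3:  p_9=3·2847+1864=10405,  q_9=3·307+201=1122
(x₁, y₁) = (10405, 1122);  10405² − 86·1122² = 1 ✓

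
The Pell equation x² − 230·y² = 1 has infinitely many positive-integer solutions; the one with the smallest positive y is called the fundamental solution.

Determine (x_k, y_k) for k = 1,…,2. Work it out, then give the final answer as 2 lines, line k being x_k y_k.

91 6
16561 1092

√230 = [15; 6,30, …], period ℓ=2 (even) → k=1
step 0: (15, 1)  from 15·(1,0) + (0,1)
step 1: (91, 6)  from 6·(15,1) + (1,0)
fundamental: x₁=91, y₁=6  (since 8281 − 230·36 = 1)
k=2:  x_2 = 91·91+230·6·6 = 16561,  y_2 = 91·6+6·91 = 1092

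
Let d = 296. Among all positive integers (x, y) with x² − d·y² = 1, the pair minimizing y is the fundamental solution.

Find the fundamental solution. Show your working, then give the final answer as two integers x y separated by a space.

3699 215

√296 = [17; 4,1,7,1,4,34, …], period ℓ=6 (even) → k=5
k=0  a_k=17  p_k/q_k = 17/1
…
k=4  a_k=1  p_k/q_k = 757/44
k=5  a_k=4  p_k/q_k = 3699/215
(x₁, y₁) = (3699, 215);  3699² − 296·215² = 1 ✓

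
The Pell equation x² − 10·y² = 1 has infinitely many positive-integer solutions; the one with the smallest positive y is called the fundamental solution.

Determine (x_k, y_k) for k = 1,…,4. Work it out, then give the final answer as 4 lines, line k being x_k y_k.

√10 → a₀=3, period (6); ℓ=1 odd so k=1
i=0: a=3 ⇒ p=3, q=1
i=1: a=6 ⇒ p=19, q=6
→ (19, 6).  Check: 19²=361, 10·6²=360, difference 1.
(x_2, y_2) = (19·19 + 10·6·6, 19·6 + 6·19) = (721, 228)
(x_3, y_3) = (19·721 + 10·6·228, 19·228 + 6·721) = (27379, 8658)
(x_4, y_4) = (19·27379 + 10·6·8658, 19·8658 + 6·27379) = (1039681, 328776)

19 6
721 228
27379 8658
1039681 328776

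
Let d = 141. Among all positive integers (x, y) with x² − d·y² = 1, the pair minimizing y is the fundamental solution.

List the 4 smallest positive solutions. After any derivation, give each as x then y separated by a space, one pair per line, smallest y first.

95 8
18049 1520
3429215 288792
651532801 54868960

d=141: √d = [11; 1,6,1,22] (ℓ=4, even), read p_3/q_3
a_0=11:  p_0=11·1+0=11,  q_0=11·0+1=1
…
a_2=6:  p_2=6·12+11=83,  q_2=6·1+1=7
a_3=1:  p_3=1·83+12=95,  q_3=1·7+1=8
(x₁, y₁) = (95, 8);  95² − 141·8² = 1 ✓
(x_2, y_2) = (95·95 + 141·8·8, 95·8 + 8·95) = (18049, 1520)
(x_3, y_3) = (95·18049 + 141·8·1520, 95·1520 + 8·18049) = (3429215, 288792)
(x_4, y_4) = (95·3429215 + 141·8·288792, 95·288792 + 8·3429215) = (651532801, 54868960)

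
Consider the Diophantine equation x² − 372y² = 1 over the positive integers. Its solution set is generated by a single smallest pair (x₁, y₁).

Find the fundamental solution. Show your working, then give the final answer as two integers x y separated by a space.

√372 → a₀=19, period (3,2,12,2,3,38); ℓ=6 even so k=5
step 0: (19, 1)  from 19·(1,0) + (0,1)
…
step 2: (135, 7)  from 2·(58,3) + (19,1)
step 3: (1678, 87)  from 12·(135,7) + (58,3)
step 4: (3491, 181)  from 2·(1678,87) + (135,7)
step 5: (12151, 630)  from 3·(3491,181) + (1678,87)
(x₁, y₁) = (12151, 630);  12151² − 372·630² = 1 ✓

12151 630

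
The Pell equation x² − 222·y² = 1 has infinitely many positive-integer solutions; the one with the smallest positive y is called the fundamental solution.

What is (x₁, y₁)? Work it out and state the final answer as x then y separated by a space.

149 10

√222 = [14; 1,8,1,28, …], period ℓ=4 (even) → k=3
step 0: (14, 1)  from 14·(1,0) + (0,1)
step 1: (15, 1)  from 1·(14,1) + (1,0)
step 2: (134, 9)  from 8·(15,1) + (14,1)
step 3: (149, 10)  from 1·(134,9) + (15,1)
fundamental: x₁=149, y₁=10  (since 22201 − 222·100 = 1)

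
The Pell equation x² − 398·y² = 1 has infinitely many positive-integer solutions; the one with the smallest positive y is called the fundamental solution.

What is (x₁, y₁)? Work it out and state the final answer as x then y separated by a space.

[19; 1,18,1,38] for √398; ℓ=4 ⇒ convergent index 3
i=0: a=19 ⇒ p=19, q=1
…
i=2: a=18 ⇒ p=379, q=19
i=3: a=1 ⇒ p=399, q=20
(x₁, y₁) = (399, 20);  399² − 398·20² = 1 ✓

399 20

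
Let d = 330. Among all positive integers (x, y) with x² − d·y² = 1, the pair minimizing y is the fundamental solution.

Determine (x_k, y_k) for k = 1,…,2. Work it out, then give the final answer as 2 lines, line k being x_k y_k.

[18; 6,36] for √330; ℓ=2 ⇒ convergent index 1
step 0: (18, 1)  from 18·(1,0) + (0,1)
step 1: (109, 6)  from 6·(18,1) + (1,0)
fundamental: x₁=109, y₁=6  (since 11881 − 330·36 = 1)
(x_2, y_2) = (109·109 + 330·6·6, 109·6 + 6·109) = (23761, 1308)

109 6
23761 1308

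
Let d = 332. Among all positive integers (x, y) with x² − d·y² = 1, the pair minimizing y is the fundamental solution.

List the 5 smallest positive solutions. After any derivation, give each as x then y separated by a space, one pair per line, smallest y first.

d=332: √d = [18; 4,1,1,8,1,1,4,36] (ℓ=8, even), read p_7/q_7
step 0: (18, 1)  from 18·(1,0) + (0,1)
…
step 3: (164, 9)  from 1·(91,5) + (73,4)
step 4: (1403, 77)  from 8·(164,9) + (91,5)
step 5: (1567, 86)  from 1·(1403,77) + (164,9)
step 6: (2970, 163)  from 1·(1567,86) + (1403,77)
step 7: (13447, 738)  from 4·(2970,163) + (1567,86)
(x₁, y₁) = (13447, 738);  13447² − 332·738² = 1 ✓
k=2:  x_2 = 13447·13447+332·738·738 = 361643617,  y_2 = 13447·738+738·13447 = 19847772
k=3:  x_3 = 13447·361643617+332·738·19847772 = 9726043422151,  y_3 = 13447·19847772+738·361643617 = 533785979430
k=4:  x_4 = 13447·9726043422151+332·738·533785979430 = 261572211433685377,  y_4 = 13447·533785979430+738·9726043422151 = 14355640110942648
k=5:  x_5 = 13447·261572211433685377+332·738·14355640110942648 = 7034723044571491106887,  y_5 = 13447·14355640110942648+738·261572211433685377 = 386080584609905595882

13447 738
361643617 19847772
9726043422151 533785979430
261572211433685377 14355640110942648
7034723044571491106887 386080584609905595882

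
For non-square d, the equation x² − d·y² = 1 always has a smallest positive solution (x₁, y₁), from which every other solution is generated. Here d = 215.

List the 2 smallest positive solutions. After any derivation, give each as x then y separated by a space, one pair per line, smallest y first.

d=215: √d = [14; 1,1,1,28] (ℓ=4, even), read p_3/q_3
a_0=14:  p_0=14·1+0=14,  q_0=14·0+1=1
a_1=1:  p_1=1·14+1=15,  q_1=1·1+0=1
a_2=1:  p_2=1·15+14=29,  q_2=1·1+1=2
a_3=1:  p_3=1·29+15=44,  q_3=1·2+1=3
fundamental: x₁=44, y₁=3  (since 1936 − 215·9 = 1)
(x_2, y_2) = (44·44 + 215·3·3, 44·3 + 3·44) = (3871, 264)

44 3
3871 264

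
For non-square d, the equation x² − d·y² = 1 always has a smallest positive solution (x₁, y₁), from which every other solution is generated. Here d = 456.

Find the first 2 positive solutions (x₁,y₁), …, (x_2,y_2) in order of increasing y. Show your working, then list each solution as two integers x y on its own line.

1025 48
2101249 98400

d=456: √d = [21; 2,1,4,1,2,42] (ℓ=6, even), read p_5/q_5
step 0: (21, 1)  from 21·(1,0) + (0,1)
step 1: (43, 2)  from 2·(21,1) + (1,0)
…
step 4: (363, 17)  from 1·(299,14) + (64,3)
step 5: (1025, 48)  from 2·(363,17) + (299,14)
(x₁, y₁) = (1025, 48);  1025² − 456·48² = 1 ✓
(x_2, y_2) = (1025·1025 + 456·48·48, 1025·48 + 48·1025) = (2101249, 98400)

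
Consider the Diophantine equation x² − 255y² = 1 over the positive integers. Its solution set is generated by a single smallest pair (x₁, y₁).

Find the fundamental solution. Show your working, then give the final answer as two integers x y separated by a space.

[15; 1,30] for √255; ℓ=2 ⇒ convergent index 1
i=0: a=15 ⇒ p=15, q=1
i=1: a=1 ⇒ p=16, q=1
(x₁, y₁) = (16, 1);  16² − 255·1² = 1 ✓

16 1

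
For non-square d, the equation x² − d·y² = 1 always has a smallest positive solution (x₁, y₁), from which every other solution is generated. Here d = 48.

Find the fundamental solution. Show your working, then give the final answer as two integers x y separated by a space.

7 1

√48 = [6; 1,12, …], period ℓ=2 (even) → k=1
step 0: (6, 1)  from 6·(1,0) + (0,1)
step 1: (7, 1)  from 1·(6,1) + (1,0)
→ (7, 1).  Check: 7²=49, 48·1²=48, difference 1.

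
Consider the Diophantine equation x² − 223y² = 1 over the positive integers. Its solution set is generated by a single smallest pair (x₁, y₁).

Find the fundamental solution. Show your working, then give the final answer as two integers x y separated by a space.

224 15

[14; 1,13,1,28] for √223; ℓ=4 ⇒ convergent index 3
a_0=14:  p_0=14·1+0=14,  q_0=14·0+1=1
…
a_2=13:  p_2=13·15+14=209,  q_2=13·1+1=14
a_3=1:  p_3=1·209+15=224,  q_3=1·14+1=15
→ (224, 15).  Check: 224²=50176, 223·15²=50175, difference 1.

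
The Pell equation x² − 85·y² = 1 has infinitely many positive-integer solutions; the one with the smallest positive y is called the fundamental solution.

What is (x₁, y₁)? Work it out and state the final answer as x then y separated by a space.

√85 = [9; 4,1,1,4,18, …], period ℓ=5 (odd) → k=9
step 0: (9, 1)  from 9·(1,0) + (0,1)
step 1: (37, 4)  from 4·(9,1) + (1,0)
…
step 4: (378, 41)  from 4·(83,9) + (46,5)
step 5: (6887, 747)  from 18·(378,41) + (83,9)
step 6: (27926, 3029)  from 4·(6887,747) + (378,41)
…
step 8: (62739, 6805)  from 1·(34813,3776) + (27926,3029)
step 9: (285769, 30996)  from 4·(62739,6805) + (34813,3776)
(x₁, y₁) = (285769, 30996);  285769² − 85·30996² = 1 ✓

285769 30996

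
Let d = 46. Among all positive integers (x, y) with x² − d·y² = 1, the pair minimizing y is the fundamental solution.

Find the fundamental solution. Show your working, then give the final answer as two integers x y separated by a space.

24335 3588

√46 = [6; 1,3,1,1,2,6,2,1,1,3,1,12, …], period ℓ=12 (even) → k=11
a_0=6:  p_0=6·1+0=6,  q_0=6·0+1=1
a_1=1:  p_1=1·6+1=7,  q_1=1·1+0=1
…
a_5=2:  p_5=2·61+34=156,  q_5=2·9+5=23
a_6=6:  p_6=6·156+61=997,  q_6=6·23+9=147
a_7=2:  p_7=2·997+156=2150,  q_7=2·147+23=317
…
a_10=3:  p_10=3·5297+3147=19038,  q_10=3·781+464=2807
a_11=1:  p_11=1·19038+5297=24335,  q_11=1·2807+781=3588
→ (24335, 3588).  Check: 24335²=592192225, 46·3588²=592192224, difference 1.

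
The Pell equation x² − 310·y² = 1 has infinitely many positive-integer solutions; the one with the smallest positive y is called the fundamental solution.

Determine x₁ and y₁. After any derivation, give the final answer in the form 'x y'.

848719 48204

√310 = [17; 1,1,1,1,5,…,1,1,34, …], period ℓ=16 (even) → k=15
a_0=17:  p_0=17·1+0=17,  q_0=17·0+1=1
a_1=1:  p_1=1·17+1=18,  q_1=1·1+0=1
…
a_4=1:  p_4=1·53+35=88,  q_4=1·3+2=5
…
a_7=1:  p_7=1·1567+493=2060,  q_7=1·89+28=117
…
a_9=1:  p_9=1·5687+2060=7747,  q_9=1·323+117=440
…
a_11=5:  p_11=5·28928+7747=152387,  q_11=5·1643+440=8655
…
a_13=1:  p_13=1·181315+152387=333702,  q_13=1·10298+8655=18953
a_14=1:  p_14=1·333702+181315=515017,  q_14=1·18953+10298=29251
a_15=1:  p_15=1·515017+333702=848719,  q_15=1·29251+18953=48204
fundamental: x₁=848719, y₁=48204  (since 720323940961 − 310·2323625616 = 1)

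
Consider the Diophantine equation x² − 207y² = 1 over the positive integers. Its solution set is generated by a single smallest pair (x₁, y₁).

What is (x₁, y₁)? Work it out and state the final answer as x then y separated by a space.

[14; 2,1,1,2,1,1,2,28] for √207; ℓ=8 ⇒ convergent index 7
k=0  a_k=14  p_k/q_k = 14/1
k=1  a_k=2  p_k/q_k = 29/2
k=2  a_k=1  p_k/q_k = 43/3
…
k=6  a_k=1  p_k/q_k = 446/31
k=7  a_k=2  p_k/q_k = 1151/80
→ (1151, 80).  Check: 1151²=1324801, 207·80²=1324800, difference 1.

1151 80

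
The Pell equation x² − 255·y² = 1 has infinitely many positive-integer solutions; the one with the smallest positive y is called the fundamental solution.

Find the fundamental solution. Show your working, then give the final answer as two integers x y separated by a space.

d=255: √d = [15; 1,30] (ℓ=2, even), read p_1/q_1
i=0: a=15 ⇒ p=15, q=1
i=1: a=1 ⇒ p=16, q=1
→ (16, 1).  Check: 16²=256, 255·1²=255, difference 1.

16 1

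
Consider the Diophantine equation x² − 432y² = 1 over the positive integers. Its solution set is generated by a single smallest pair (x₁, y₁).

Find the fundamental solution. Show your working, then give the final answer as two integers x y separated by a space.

√432 → a₀=20, period (1,3,1,1,1,3,1,40); ℓ=8 even so k=7
k=0  a_k=20  p_k/q_k = 20/1
k=1  a_k=1  p_k/q_k = 21/1
k=2  a_k=3  p_k/q_k = 83/4
k=3  a_k=1  p_k/q_k = 104/5
k=4  a_k=1  p_k/q_k = 187/9
k=5  a_k=1  p_k/q_k = 291/14
k=6  a_k=3  p_k/q_k = 1060/51
k=7  a_k=1  p_k/q_k = 1351/65
fundamental: x₁=1351, y₁=65  (since 1825201 − 432·4225 = 1)

1351 65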